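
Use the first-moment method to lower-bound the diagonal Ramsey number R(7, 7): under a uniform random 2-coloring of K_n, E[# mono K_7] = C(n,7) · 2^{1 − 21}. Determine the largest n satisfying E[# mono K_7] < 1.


We need C(n, 7) · 2^{1 − 21} < 1, i.e. C(n, 7) < 2^{21 − 1} = 1048576.
Check values of n near the boundary:
  n = 26: C(26, 7) = 657800; 657800 < 1048576? YES
  n = 27: C(27, 7) = 888030; 888030 < 1048576? YES
  n = 28: C(28, 7) = 1184040; 1184040 < 1048576? NO
The largest n with C(n, 7) < 1048576 is n = 27 (where E[X] = 444015/524288 ≈ 0.8468914). Hence R(7, 7) > 27, i.e. R(7, 7) ≥ 28.

Largest n = 27; hence R(7, 7) > 27.


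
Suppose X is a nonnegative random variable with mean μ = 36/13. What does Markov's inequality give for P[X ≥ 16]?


μ = E[X] = 36/13, a = 16.
Markov: P[X ≥ 16] ≤ μ/a = (36/13)/16 = 9/52.
Numerically: ≈ 0.173.
(Since a = 16 > μ = 2.769, the bound 9/52 is < 1 and informative.)

P[X ≥ 16] ≤ 9/52 ≈ 0.173.


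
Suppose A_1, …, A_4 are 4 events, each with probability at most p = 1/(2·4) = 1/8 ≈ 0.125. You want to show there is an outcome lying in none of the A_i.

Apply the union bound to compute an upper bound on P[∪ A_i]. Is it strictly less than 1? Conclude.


Union bound: P[∪_{i=1}^{4} A_i] ≤ Σ_i P[A_i] ≤ 4·p = 4·(1/8) = 1/2.
Numerically: 1/2 ≈ 0.500.
Is 1/2 < 1? YES.
Since P[∪ A_i] ≤ 1/2 < 1, the complement has P[∩ A_i^c] ≥ 1 − 1/2 = 1/2 > 0, so some outcome avoids every A_i.

4·p = 1/2 ≈ 0.500; existence CERTIFIED by the union bound.


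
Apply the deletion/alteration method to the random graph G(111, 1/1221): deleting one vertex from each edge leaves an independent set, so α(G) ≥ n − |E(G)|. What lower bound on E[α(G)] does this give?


E[|E(G)|] = C(111, 2)·p = 6105 · (1/1221) = 5.
E[α(G)] ≥ n − E[|E(G)|] = 111 − 5 = 106.
Numerically: ≈ 106.00000.
(This is only a lower bound; the true E[α(G)] may be larger.)

E[α(G)] ≥ 106 ≈ 106.00000.


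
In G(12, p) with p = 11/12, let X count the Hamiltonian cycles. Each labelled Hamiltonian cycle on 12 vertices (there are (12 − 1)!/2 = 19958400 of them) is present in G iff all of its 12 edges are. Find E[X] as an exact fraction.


K_12 has (12 − 1)!/2 = 19958400 labelled Hamiltonian cycles.
For each such Hamiltonian cycle H, let X_H = 1 if all 12 edges of H are present in G. Then P[X_H = 1] = p^{12} = (11/12)^{12} = 3138428376721/8916100448256.
By linearity: E[X] = Σ_H E[X_H] = 19958400 · p^{12} = 19958400 · 3138428376721/8916100448256 = 6041474625187925/859963392.
Numerically: E[X] ≈ 7.02527e+06.

E[X] = 19958400 · (11/12)^{12} = 6041474625187925/859963392 ≈ 7.02527e+06.


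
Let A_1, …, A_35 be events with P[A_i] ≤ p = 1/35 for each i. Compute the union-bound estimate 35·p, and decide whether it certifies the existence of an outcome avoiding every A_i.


Union bound: P[∪_{i=1}^{35} A_i] ≤ Σ_i P[A_i] ≤ 35·p = 35·(1/35) = 1.
Numerically: 1 ≈ 1.000.
Is 1 < 1? NO.
Since the bound 1 is ≥ 1, the union bound is uninformative here; it does NOT by itself certify existence.

35·p = 1 ≈ 1.000; existence NOT certified by the union bound.


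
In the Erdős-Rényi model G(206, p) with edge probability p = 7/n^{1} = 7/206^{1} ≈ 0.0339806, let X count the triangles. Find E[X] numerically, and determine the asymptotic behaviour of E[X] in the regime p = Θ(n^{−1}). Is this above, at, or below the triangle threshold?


Number of potential triangles: C(206, 3) = 1435820.
Each occurs with probability p³ ≈ (0.0339806)³ ≈ 3.92366986e-05.
By linearity: E[X] = C(206, 3)·p³ ≈ 1435820 · 3.92366986e-05 ≈ 56.336837.
Here α = 1, so p = 7/n is exactly at the triangle threshold p ~ 1/n. Asymptotically E[X] → c³/6 = 7³/6 = 343/6 ≈ 57.166667, a bounded constant. In this regime the triangle count is asymptotically Poisson(c³/6).

E[X] ≈ 56.336837; in regime p = Θ(1/n^{1}) E[X] stays bounded (at the triangle threshold p ~ 1/n).


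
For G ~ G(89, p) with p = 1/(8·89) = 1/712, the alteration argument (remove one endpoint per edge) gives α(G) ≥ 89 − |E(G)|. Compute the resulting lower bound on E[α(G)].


E[|E(G)|] = C(89, 2)·p = 3916 · (1/712) = 11/2.
E[α(G)] ≥ n − E[|E(G)|] = 89 − 11/2 = 167/2.
Numerically: ≈ 83.500000.
(This is only a lower bound; the true E[α(G)] may be larger.)

E[α(G)] ≥ 167/2 ≈ 83.500000.


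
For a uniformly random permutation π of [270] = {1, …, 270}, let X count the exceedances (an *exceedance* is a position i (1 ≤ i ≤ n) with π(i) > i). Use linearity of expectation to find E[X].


Write X = Σ_{i=1}^{270} X_i, where X_i = 1_{π(i) > i}.
For each fixed i, π(i) is uniform over {1, …, 270} (marginal of a uniform permutation), so P[π(i) > i] = (n − i)/n. Summing: Σ_{i=1}^{270} (n − i)/n = (0 + 1 + … + 269)/270 = 270(270 − 1)/(2·270) = (270 − 1)/2.
Hence E[X] = Σ_{i=1}^{270} (270 − i)/270 = 269/2 ≈ 134.50000.

E[X] = 269/2 = 134.50000.


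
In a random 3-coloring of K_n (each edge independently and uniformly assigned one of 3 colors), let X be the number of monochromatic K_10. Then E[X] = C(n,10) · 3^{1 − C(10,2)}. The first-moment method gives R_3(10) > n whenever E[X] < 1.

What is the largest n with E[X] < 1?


We need C(n, 10) · 3^{1 − 45} < 1, i.e. C(n, 10) < 3^{45 − 1} = 984770902183611232881.
Check values of n near the boundary:
  n = 567: C(567, 10) = 873787071273467749398; 873787071273467749398 < 984770902183611232881? YES
  n = 568: C(568, 10) = 889446337783744949208; 889446337783744949208 < 984770902183611232881? YES
  n = 569: C(569, 10) = 905357721286137524328; 905357721286137524328 < 984770902183611232881? YES
  n = 570: C(570, 10) = 921524823451961408691; 921524823451961408691 < 984770902183611232881? YES
  n = 571: C(571, 10) = 937951290893172842001; 937951290893172842001 < 984770902183611232881? YES
  n = 572: C(572, 10) = 954640815642161682606; 954640815642161682606 < 984770902183611232881? YES
  n = 573: C(573, 10) = 971597135635805762226; 971597135635805762226 < 984770902183611232881? YES
  n = 574: C(574, 10) = 988824035203816502691; 988824035203816502691 < 984770902183611232881? NO
  n = 575: C(575, 10) = 1006325345561406175305; 1006325345561406175305 < 984770902183611232881? NO
  n = 576: C(576, 10) = 1024104945306307344480; 1024104945306307344480 < 984770902183611232881? NO
The largest n with C(n, 10) < 984770902183611232881 is n = 573 (where E[X] = 35985079097622435638/36472996377170786403 ≈ 0.986623). Hence R_3(10) > 573, i.e. R_3(10) ≥ 574.

Largest n = 573; hence R_3(10) > 573.


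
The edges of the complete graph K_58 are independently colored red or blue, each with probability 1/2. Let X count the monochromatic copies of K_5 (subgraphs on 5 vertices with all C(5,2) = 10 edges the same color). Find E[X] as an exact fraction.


Let X = Σ_S X_S over the C(58, 5) = 4582116 subsets S of size 5, where X_S = 1 if the K_5 on S is monochromatic.
For a fixed S, the K_5 on S has C(5, 2) = 10 edges. P[all 10 edges red] = (1/2)^10, and likewise for blue, so P[monochromatic] = 2·(1/2)^10 = 2^{1 − 10} = 1/512.
Summing: E[X] = C(58, 5) · 2^{1 − 10} = 4582116 · 1/512 = 1145529/128.
Numerically: E[X] ≈ 8949.445312.

E[X] = C(58,5)·2^(1−C(5,2)) = 1145529/128 ≈ 8949.445312.


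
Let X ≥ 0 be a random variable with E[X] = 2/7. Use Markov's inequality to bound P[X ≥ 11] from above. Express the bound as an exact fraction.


μ = E[X] = 2/7, a = 11.
Markov: P[X ≥ 11] ≤ μ/a = (2/7)/11 = 2/77.
Numerically: ≈ 0.025974.
(Since a = 11 > μ = 0.285714, the bound 2/77 is < 1 and informative.)

P[X ≥ 11] ≤ 2/77 ≈ 0.025974.


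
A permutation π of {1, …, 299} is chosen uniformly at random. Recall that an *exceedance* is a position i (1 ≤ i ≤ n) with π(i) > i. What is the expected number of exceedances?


Write X = Σ_{i=1}^{299} X_i, where X_i = 1_{π(i) > i}.
For each fixed i, π(i) is uniform over {1, …, 299} (marginal of a uniform permutation), so P[π(i) > i] = (n − i)/n. Summing: Σ_{i=1}^{299} (n − i)/n = (0 + 1 + … + 298)/299 = 299(299 − 1)/(2·299) = (299 − 1)/2.
Hence E[X] = Σ_{i=1}^{299} (299 − i)/299 = 149 ≈ 149.000.

E[X] = 149 = 149.000.


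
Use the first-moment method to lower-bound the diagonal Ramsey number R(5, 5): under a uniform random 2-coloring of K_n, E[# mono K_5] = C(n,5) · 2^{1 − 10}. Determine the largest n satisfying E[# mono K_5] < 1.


We need C(n, 5) · 2^{1 − 10} < 1, i.e. C(n, 5) < 2^{10 − 1} = 512.
Check values of n near the boundary:
  n = 10: C(10, 5) = 252; 252 < 512? YES
  n = 11: C(11, 5) = 462; 462 < 512? YES
  n = 12: C(12, 5) = 792; 792 < 512? NO
The largest n with C(n, 5) < 512 is n = 11 (where E[X] = 231/256 ≈ 0.902344). Hence R(5, 5) > 11, i.e. R(5, 5) ≥ 12.

Largest n = 11; hence R(5, 5) > 11.


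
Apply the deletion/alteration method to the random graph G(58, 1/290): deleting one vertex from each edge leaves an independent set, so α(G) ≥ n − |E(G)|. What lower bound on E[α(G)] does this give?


E[|E(G)|] = C(58, 2)·p = 1653 · (1/290) = 57/10.
E[α(G)] ≥ n − E[|E(G)|] = 58 − 57/10 = 523/10.
Numerically: ≈ 52.30000.
(This is only a lower bound; the true E[α(G)] may be larger.)

E[α(G)] ≥ 523/10 ≈ 52.30000.


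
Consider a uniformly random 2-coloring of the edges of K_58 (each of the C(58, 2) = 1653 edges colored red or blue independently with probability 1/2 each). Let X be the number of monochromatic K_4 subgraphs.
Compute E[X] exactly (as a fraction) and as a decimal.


Let X = Σ_S X_S over the C(58, 4) = 424270 subsets S of size 4, where X_S = 1 if the K_4 on S is monochromatic.
For a fixed S, the K_4 on S has C(4, 2) = 6 edges. P[all 6 edges red] = (1/2)^6, and likewise for blue, so P[monochromatic] = 2·(1/2)^6 = 2^{1 − 6} = 1/32.
By linearity of expectation: E[X] = C(58, 4) · 2^{1 − 6} = 424270 · 1/32 = 212135/16.
Numerically: E[X] ≈ 13258.4375.

E[X] = C(58,4)·2^(1−C(4,2)) = 212135/16 ≈ 13258.4375.


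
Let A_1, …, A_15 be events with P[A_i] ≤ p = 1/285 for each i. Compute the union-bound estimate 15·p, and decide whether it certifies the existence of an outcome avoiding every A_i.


Union bound: P[∪_{i=1}^{15} A_i] ≤ Σ_i P[A_i] ≤ 15·p = 15·(1/285) = 1/19.
Numerically: 1/19 ≈ 0.0526316.
Is 1/19 < 1? YES.
Since P[∪ A_i] ≤ 1/19 < 1, the complement has P[∩ A_i^c] ≥ 1 − 1/19 = 18/19 > 0, so some outcome avoids every A_i.

15·p = 1/19 ≈ 0.0526316; existence CERTIFIED by the union bound.


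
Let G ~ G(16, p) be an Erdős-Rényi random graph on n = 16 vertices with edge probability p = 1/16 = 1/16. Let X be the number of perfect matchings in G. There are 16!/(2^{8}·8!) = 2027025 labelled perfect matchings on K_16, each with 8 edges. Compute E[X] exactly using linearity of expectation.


K_16 has 16!/(2^{8}·8!) = 2027025 labelled perfect matchings.
For each such perfect matching H, let X_H = 1 if all 8 edges of H are present in G. Then P[X_H = 1] = p^{8} = (1/16)^{8} = 1/4294967296.
Summing the indicators: E[X] = Σ_H E[X_H] = 2027025 · p^{8} = 2027025 · 1/4294967296 = 2027025/4294967296.
Numerically: E[X] ≈ 0.000472.

E[X] = 2027025 · (1/16)^{8} = 2027025/4294967296 ≈ 0.000472.


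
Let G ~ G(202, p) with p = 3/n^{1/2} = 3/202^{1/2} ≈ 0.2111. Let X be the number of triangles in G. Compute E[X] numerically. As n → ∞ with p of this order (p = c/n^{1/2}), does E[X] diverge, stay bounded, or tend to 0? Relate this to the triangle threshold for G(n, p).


Number of potential triangles: C(202, 3) = 1353400.
Each occurs with probability p³ ≈ (0.2111)³ ≈ 9.404522e-03.
By linearity: E[X] = C(202, 3)·p³ ≈ 1353400 · 9.404522e-03 ≈ 12728.0796.
Since α = 1/2 < 1, p = c/n^{1/2} ≫ 1/n is above the triangle threshold p ~ 1/n. Asymptotically E[X] ~ (c³/6)·n^{3(1−α)} = (3³/6)·n^{1.5} → ∞; triangles are abundant w.h.p.

E[X] ≈ 12728.0796; in regime p = Θ(1/n^{1/2}) E[X] diverges (above the triangle threshold p ~ 1/n).


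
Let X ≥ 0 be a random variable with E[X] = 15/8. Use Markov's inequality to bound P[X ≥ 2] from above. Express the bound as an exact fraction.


μ = E[X] = 15/8, a = 2.
Markov: P[X ≥ 2] ≤ μ/a = (15/8)/2 = 15/16.
Numerically: ≈ 0.9375.
(Since a = 2 > μ = 1.8750, the bound 15/16 is < 1 and informative.)

P[X ≥ 2] ≤ 15/16 ≈ 0.9375.


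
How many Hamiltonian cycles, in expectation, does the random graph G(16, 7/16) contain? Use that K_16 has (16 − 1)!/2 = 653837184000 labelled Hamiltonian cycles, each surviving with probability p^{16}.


K_16 has (16 − 1)!/2 = 653837184000 labelled Hamiltonian cycles.
For each such Hamiltonian cycle H, let X_H = 1 if all 16 edges of H are present in G. Then P[X_H = 1] = p^{16} = (7/16)^{16} = 33232930569601/18446744073709551616.
Summing the indicators: E[X] = Σ_H E[X_H] = 653837184000 · p^{16} = 653837184000 · 33232930569601/18446744073709551616 = 21219654042671322112875/18014398509481984.
Numerically: E[X] ≈ 1.178e+06.

E[X] = 653837184000 · (7/16)^{16} = 21219654042671322112875/18014398509481984 ≈ 1.178e+06.


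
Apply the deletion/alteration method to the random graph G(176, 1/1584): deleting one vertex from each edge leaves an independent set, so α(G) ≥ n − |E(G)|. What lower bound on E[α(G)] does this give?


E[|E(G)|] = C(176, 2)·p = 15400 · (1/1584) = 175/18.
E[α(G)] ≥ n − E[|E(G)|] = 176 − 175/18 = 2993/18.
Numerically: ≈ 166.277778.
(This is only a lower bound; the true E[α(G)] may be larger.)

E[α(G)] ≥ 2993/18 ≈ 166.277778.


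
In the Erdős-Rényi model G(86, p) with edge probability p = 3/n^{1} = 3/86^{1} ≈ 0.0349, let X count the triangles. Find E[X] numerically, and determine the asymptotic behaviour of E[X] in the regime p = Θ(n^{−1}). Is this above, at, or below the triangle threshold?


Number of potential triangles: C(86, 3) = 102340.
Each occurs with probability p³ ≈ (0.0349)³ ≈ 4.24491e-05.
By linearity: E[X] = C(86, 3)·p³ ≈ 102340 · 4.24491e-05 ≈ 4.344.
Here α = 1, so p = 3/n is exactly at the triangle threshold p ~ 1/n. Asymptotically E[X] → c³/6 = 3³/6 = 9/2 ≈ 4.500, a bounded constant. In this regime the triangle count is asymptotically Poisson(c³/6).

E[X] ≈ 4.344; in regime p = Θ(1/n^{1}) E[X] stays bounded (at the triangle threshold p ~ 1/n).


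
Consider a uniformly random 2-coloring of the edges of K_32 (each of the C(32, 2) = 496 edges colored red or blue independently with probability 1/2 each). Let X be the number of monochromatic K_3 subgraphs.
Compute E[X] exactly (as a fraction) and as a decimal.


Let X = Σ_S X_S over the C(32, 3) = 4960 subsets S of size 3, where X_S = 1 if the K_3 on S is monochromatic.
For a fixed S, the K_3 on S has C(3, 2) = 3 edges. P[all 3 edges red] = (1/2)^3, and likewise for blue, so P[monochromatic] = 2·(1/2)^3 = 2^{1 − 3} = 1/4.
By linearity: E[X] = C(32, 3) · 2^{1 − 3} = 4960 · 1/4 = 1240.
Numerically: E[X] ≈ 1240.000000.

E[X] = C(32,3)·2^(1−C(3,2)) = 1240 ≈ 1240.000000.


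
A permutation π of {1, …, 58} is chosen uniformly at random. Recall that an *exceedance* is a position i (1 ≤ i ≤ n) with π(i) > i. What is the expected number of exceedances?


Write X = Σ_{i=1}^{58} X_i, where X_i = 1_{π(i) > i}.
For each fixed i, π(i) is uniform over {1, …, 58} (marginal of a uniform permutation), so P[π(i) > i] = (n − i)/n. Summing: Σ_{i=1}^{58} (n − i)/n = (0 + 1 + … + 57)/58 = 58(58 − 1)/(2·58) = (58 − 1)/2.
Hence E[X] = Σ_{i=1}^{58} (58 − i)/58 = 57/2 ≈ 28.500000.

E[X] = 57/2 = 28.500000.


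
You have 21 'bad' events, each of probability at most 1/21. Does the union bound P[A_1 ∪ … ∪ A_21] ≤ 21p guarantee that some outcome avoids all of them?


Union bound: P[∪_{i=1}^{21} A_i] ≤ Σ_i P[A_i] ≤ 21·p = 21·(1/21) = 1.
Numerically: 1 ≈ 1.000000.
Is 1 < 1? NO.
Since the bound 1 is ≥ 1, the union bound is uninformative here; it does NOT by itself certify existence.

21·p = 1 ≈ 1.000000; existence NOT certified by the union bound.


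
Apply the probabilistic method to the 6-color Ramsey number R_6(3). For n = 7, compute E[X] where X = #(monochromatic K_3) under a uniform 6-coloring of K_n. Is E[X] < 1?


E[X] = C(7, 3) · 6^{1 − 3} = 35 · 6^{−2} = 35/36.
As a reduced fraction: E[X] = 35/36 ≈ 0.972222.
Is E[X] < 1? YES.
Since E[X] < 1, there exists a 6-coloring of K_{7} with no monochromatic K_3; hence R_6(3) > 7.

E[X] = 35/36 ≈ 0.972222; E[X] < 1, so R_6(3) > 7.


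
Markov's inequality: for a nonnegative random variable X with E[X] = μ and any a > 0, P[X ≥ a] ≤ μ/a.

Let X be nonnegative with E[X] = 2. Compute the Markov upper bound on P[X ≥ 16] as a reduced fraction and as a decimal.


μ = E[X] = 2, a = 16.
Markov: P[X ≥ 16] ≤ μ/a = (2)/16 = 1/8.
Numerically: ≈ 0.125000.
(Since a = 16 > μ = 2.000000, the bound 1/8 is < 1 and informative.)

P[X ≥ 16] ≤ 1/8 ≈ 0.125000.


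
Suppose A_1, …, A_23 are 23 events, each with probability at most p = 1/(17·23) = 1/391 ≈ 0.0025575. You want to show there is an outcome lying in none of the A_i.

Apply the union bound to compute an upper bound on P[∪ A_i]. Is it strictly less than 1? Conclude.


Union bound: P[∪_{i=1}^{23} A_i] ≤ Σ_i P[A_i] ≤ 23·p = 23·(1/391) = 1/17.
Numerically: 1/17 ≈ 0.0588235.
Is 1/17 < 1? YES.
Since P[∪ A_i] ≤ 1/17 < 1, the complement has P[∩ A_i^c] ≥ 1 − 1/17 = 16/17 > 0, so some outcome avoids every A_i.

23·p = 1/17 ≈ 0.0588235; existence CERTIFIED by the union bound.


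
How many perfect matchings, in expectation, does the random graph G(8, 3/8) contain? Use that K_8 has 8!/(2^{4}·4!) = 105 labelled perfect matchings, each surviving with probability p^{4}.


K_8 has 8!/(2^{4}·4!) = 105 labelled perfect matchings.
For each such perfect matching H, let X_H = 1 if all 4 edges of H are present in G. Then P[X_H = 1] = p^{4} = (3/8)^{4} = 81/4096.
Summing the indicators: E[X] = Σ_H E[X_H] = 105 · p^{4} = 105 · 81/4096 = 8505/4096.
Numerically: E[X] ≈ 2.0764.

E[X] = 105 · (3/8)^{4} = 8505/4096 ≈ 2.0764.


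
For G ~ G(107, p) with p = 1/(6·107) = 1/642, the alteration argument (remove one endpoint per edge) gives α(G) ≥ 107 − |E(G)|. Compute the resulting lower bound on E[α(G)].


E[|E(G)|] = C(107, 2)·p = 5671 · (1/642) = 53/6.
E[α(G)] ≥ n − E[|E(G)|] = 107 − 53/6 = 589/6.
Numerically: ≈ 98.1667.
(This is only a lower bound; the true E[α(G)] may be larger.)

E[α(G)] ≥ 589/6 ≈ 98.1667.


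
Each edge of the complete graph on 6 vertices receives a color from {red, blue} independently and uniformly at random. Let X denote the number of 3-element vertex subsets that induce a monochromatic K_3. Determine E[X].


Let X = Σ_S X_S over the C(6, 3) = 20 subsets S of size 3, where X_S = 1 if the K_3 on S is monochromatic.
For a fixed S, the K_3 on S has C(3, 2) = 3 edges. P[all 3 edges red] = (1/2)^3, and likewise for blue, so P[monochromatic] = 2·(1/2)^3 = 2^{1 − 3} = 1/4.
By linearity: E[X] = C(6, 3) · 2^{1 − 3} = 20 · 1/4 = 5.
Numerically: E[X] ≈ 5.00000.

E[X] = C(6,3)·2^(1−C(3,2)) = 5 ≈ 5.00000.


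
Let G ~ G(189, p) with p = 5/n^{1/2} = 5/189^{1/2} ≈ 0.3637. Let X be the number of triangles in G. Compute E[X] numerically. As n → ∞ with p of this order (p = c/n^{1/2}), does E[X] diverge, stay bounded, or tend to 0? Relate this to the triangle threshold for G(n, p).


Number of potential triangles: C(189, 3) = 1107414.
Each occurs with probability p³ ≈ (0.3637)³ ≈ 4.8108000e-02.
By linearity: E[X] = C(189, 3)·p³ ≈ 1107414 · 4.8108000e-02 ≈ 53275.47326.
Since α = 1/2 < 1, p = c/n^{1/2} ≫ 1/n is above the triangle threshold p ~ 1/n. Asymptotically E[X] ~ (c³/6)·n^{3(1−α)} = (5³/6)·n^{1.5} → ∞; triangles are abundant w.h.p.

E[X] ≈ 53275.47326; in regime p = Θ(1/n^{1/2}) E[X] diverges (above the triangle threshold p ~ 1/n).


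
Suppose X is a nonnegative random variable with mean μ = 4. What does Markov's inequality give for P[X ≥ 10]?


μ = E[X] = 4, a = 10.
Markov: P[X ≥ 10] ≤ μ/a = (4)/10 = 2/5.
Numerically: ≈ 0.40000.
(Since a = 10 > μ = 4.00000, the bound 2/5 is < 1 and informative.)

P[X ≥ 10] ≤ 2/5 ≈ 0.40000.


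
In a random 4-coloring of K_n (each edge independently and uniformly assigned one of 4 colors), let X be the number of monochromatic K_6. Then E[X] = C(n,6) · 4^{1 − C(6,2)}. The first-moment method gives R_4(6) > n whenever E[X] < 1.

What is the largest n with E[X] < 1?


We need C(n, 6) · 4^{1 − 15} < 1, i.e. C(n, 6) < 4^{15 − 1} = 268435456.
Check values of n near the boundary:
  n = 73: C(73, 6) = 170230452; 170230452 < 268435456? YES
  n = 74: C(74, 6) = 185250786; 185250786 < 268435456? YES
  n = 75: C(75, 6) = 201359550; 201359550 < 268435456? YES
  n = 76: C(76, 6) = 218618940; 218618940 < 268435456? YES
  n = 77: C(77, 6) = 237093780; 237093780 < 268435456? YES
  n = 78: C(78, 6) = 256851595; 256851595 < 268435456? YES
  n = 79: C(79, 6) = 277962685; 277962685 < 268435456? NO
  n = 80: C(80, 6) = 300500200; 300500200 < 268435456? NO
The largest n with C(n, 6) < 268435456 is n = 78 (where E[X] = 256851595/268435456 ≈ 0.9568). Hence R_4(6) > 78, i.e. R_4(6) ≥ 79.

Largest n = 78; hence R_4(6) > 78.


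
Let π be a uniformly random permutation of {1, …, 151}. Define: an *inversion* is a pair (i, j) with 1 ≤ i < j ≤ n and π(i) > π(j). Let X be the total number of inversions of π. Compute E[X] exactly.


Write X = Σ X_I over the C(151, 2) = 11325 pairs i < j, with X_I the indicator of one inversion.
There are 11325 indicators.
For each fixed pair i < j, the values π(i) and π(j) are two distinct elements of {1, …, 151} in uniformly random order; by symmetry P[π(i) > π(j)] = 1/2.
By linearity: E[X] = 11325 · (1/2) = C(151, 2) · (1/2) = 11325/2 = 11325/2 ≈ 5662.50000.

E[X] = 11325/2 = 5662.50000.


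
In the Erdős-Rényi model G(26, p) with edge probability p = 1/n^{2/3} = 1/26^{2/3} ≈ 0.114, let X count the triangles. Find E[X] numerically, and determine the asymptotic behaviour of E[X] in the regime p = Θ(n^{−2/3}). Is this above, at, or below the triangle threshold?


Number of potential triangles: C(26, 3) = 2600.
Each occurs with probability p³ ≈ (0.114)³ ≈ 1.47929e-03.
By linearity: E[X] = C(26, 3)·p³ ≈ 2600 · 1.47929e-03 ≈ 3.846.
Since α = 2/3 < 1, p = c/n^{2/3} ≫ 1/n is above the triangle threshold p ~ 1/n. Asymptotically E[X] ~ (c³/6)·n^{3(1−α)} = (1³/6)·n^{1} → ∞; triangles are abundant w.h.p.

E[X] ≈ 3.846; in regime p = Θ(1/n^{2/3}) E[X] diverges (above the triangle threshold p ~ 1/n).


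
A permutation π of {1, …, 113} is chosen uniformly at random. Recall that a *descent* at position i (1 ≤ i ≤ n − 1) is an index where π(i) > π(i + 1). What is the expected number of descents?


Write X = Σ X_I over i = 1, …, 112, with X_I the indicator of one descent.
There are 112 indicators.
For each fixed i, the pair (π(i), π(i+1)) is a uniformly random ordered pair of distinct values from {1, …, 113}; by symmetry P[π(i) > π(i+1)] = 1/2.
By linearity: E[X] = 112 · (1/2) = (113 − 1) · (1/2) = 56 ≈ 56.000.

E[X] = 56 = 56.000.


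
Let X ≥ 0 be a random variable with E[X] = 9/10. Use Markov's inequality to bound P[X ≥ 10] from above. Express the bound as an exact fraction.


μ = E[X] = 9/10, a = 10.
Markov: P[X ≥ 10] ≤ μ/a = (9/10)/10 = 9/100.
Numerically: ≈ 0.090.
(Since a = 10 > μ = 0.900, the bound 9/100 is < 1 and informative.)

P[X ≥ 10] ≤ 9/100 ≈ 0.090.


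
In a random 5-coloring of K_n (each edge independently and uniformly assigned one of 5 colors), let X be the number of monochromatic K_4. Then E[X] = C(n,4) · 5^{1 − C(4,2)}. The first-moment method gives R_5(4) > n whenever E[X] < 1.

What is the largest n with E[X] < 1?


We need C(n, 4) · 5^{1 − 6} < 1, i.e. C(n, 4) < 5^{6 − 1} = 3125.
Check values of n near the boundary:
  n = 15: C(15, 4) = 1365; 1365 < 3125? YES
  n = 16: C(16, 4) = 1820; 1820 < 3125? YES
  n = 17: C(17, 4) = 2380; 2380 < 3125? YES
  n = 18: C(18, 4) = 3060; 3060 < 3125? YES
  n = 19: C(19, 4) = 3876; 3876 < 3125? NO
  n = 20: C(20, 4) = 4845; 4845 < 3125? NO
The largest n with C(n, 4) < 3125 is n = 18 (where E[X] = 612/625 ≈ 0.97920). Hence R_5(4) > 18, i.e. R_5(4) ≥ 19.

Largest n = 18; hence R_5(4) > 18.


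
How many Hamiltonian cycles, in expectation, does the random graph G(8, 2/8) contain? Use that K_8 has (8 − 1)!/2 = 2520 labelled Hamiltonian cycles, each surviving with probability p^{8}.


K_8 has (8 − 1)!/2 = 2520 labelled Hamiltonian cycles.
For each such Hamiltonian cycle H, let X_H = 1 if all 8 edges of H are present in G. Then P[X_H = 1] = p^{8} = (1/4)^{8} = 1/65536.
Summing the indicators: E[X] = Σ_H E[X_H] = 2520 · p^{8} = 2520 · 1/65536 = 315/8192.
Numerically: E[X] ≈ 0.0385.

E[X] = 2520 · (1/4)^{8} = 315/8192 ≈ 0.0385.


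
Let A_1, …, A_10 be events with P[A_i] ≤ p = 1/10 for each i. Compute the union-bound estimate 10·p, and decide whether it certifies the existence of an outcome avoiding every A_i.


Union bound: P[∪_{i=1}^{10} A_i] ≤ Σ_i P[A_i] ≤ 10·p = 10·(1/10) = 1.
Numerically: 1 ≈ 1.0000.
Is 1 < 1? NO.
Since the bound 1 is ≥ 1, the union bound is uninformative here; it does NOT by itself certify existence.

10·p = 1 ≈ 1.0000; existence NOT certified by the union bound.


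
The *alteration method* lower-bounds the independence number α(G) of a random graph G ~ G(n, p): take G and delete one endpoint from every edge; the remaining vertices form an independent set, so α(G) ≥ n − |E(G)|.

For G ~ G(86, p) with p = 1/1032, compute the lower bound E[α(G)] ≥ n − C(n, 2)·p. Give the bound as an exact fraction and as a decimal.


E[|E(G)|] = C(86, 2)·p = 3655 · (1/1032) = 85/24.
E[α(G)] ≥ n − E[|E(G)|] = 86 − 85/24 = 1979/24.
Numerically: ≈ 82.458.
(This is only a lower bound; the true E[α(G)] may be larger.)

E[α(G)] ≥ 1979/24 ≈ 82.458.


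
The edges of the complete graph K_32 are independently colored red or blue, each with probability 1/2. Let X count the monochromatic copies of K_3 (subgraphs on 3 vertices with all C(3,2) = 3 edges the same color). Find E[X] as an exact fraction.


Let X = Σ_S X_S over the C(32, 3) = 4960 subsets S of size 3, where X_S = 1 if the K_3 on S is monochromatic.
For a fixed S, the K_3 on S has C(3, 2) = 3 edges. P[all 3 edges red] = (1/2)^3, and likewise for blue, so P[monochromatic] = 2·(1/2)^3 = 2^{1 − 3} = 1/4.
By linearity of expectation: E[X] = C(32, 3) · 2^{1 − 3} = 4960 · 1/4 = 1240.
Numerically: E[X] ≈ 1240.000.

E[X] = C(32,3)·2^(1−C(3,2)) = 1240 ≈ 1240.000.


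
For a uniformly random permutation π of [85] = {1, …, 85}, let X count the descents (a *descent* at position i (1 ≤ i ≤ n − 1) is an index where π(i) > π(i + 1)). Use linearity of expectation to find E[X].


Write X = Σ X_I over i = 1, …, 84, with X_I the indicator of one descent.
There are 84 indicators.
For each fixed i, the pair (π(i), π(i+1)) is a uniformly random ordered pair of distinct values from {1, …, 85}; by symmetry P[π(i) > π(i+1)] = 1/2.
By linearity: E[X] = 84 · (1/2) = (85 − 1) · (1/2) = 42 ≈ 42.0000.

E[X] = 42 = 42.0000.


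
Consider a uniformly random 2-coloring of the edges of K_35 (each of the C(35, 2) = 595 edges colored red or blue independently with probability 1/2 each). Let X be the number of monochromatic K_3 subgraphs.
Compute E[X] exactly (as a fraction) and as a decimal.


Let X = Σ_S X_S over the C(35, 3) = 6545 subsets S of size 3, where X_S = 1 if the K_3 on S is monochromatic.
For a fixed S, the K_3 on S has C(3, 2) = 3 edges. P[all 3 edges red] = (1/2)^3, and likewise for blue, so P[monochromatic] = 2·(1/2)^3 = 2^{1 − 3} = 1/4.
By linearity of expectation: E[X] = C(35, 3) · 2^{1 − 3} = 6545 · 1/4 = 6545/4.
Numerically: E[X] ≈ 1636.250000.

E[X] = C(35,3)·2^(1−C(3,2)) = 6545/4 ≈ 1636.250000.


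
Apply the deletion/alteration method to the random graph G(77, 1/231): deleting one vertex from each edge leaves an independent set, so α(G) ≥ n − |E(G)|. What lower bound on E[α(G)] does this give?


E[|E(G)|] = C(77, 2)·p = 2926 · (1/231) = 38/3.
E[α(G)] ≥ n − E[|E(G)|] = 77 − 38/3 = 193/3.
Numerically: ≈ 64.33333.
(This is only a lower bound; the true E[α(G)] may be larger.)

E[α(G)] ≥ 193/3 ≈ 64.33333.


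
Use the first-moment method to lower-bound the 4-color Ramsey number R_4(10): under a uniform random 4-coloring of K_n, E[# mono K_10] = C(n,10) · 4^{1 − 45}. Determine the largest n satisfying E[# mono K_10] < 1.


We need C(n, 10) · 4^{1 − 45} < 1, i.e. C(n, 10) < 4^{45 − 1} = 309485009821345068724781056.
Check values of n near the boundary:
  n = 2020: C(2020, 10) = 304832018578739931133653656; 304832018578739931133653656 < 309485009821345068724781056? YES
  n = 2021: C(2021, 10) = 306347841644770462864800616; 306347841644770462864800616 < 309485009821345068724781056? YES
  n = 2022: C(2022, 10) = 307870445231474093395937796; 307870445231474093395937796 < 309485009821345068724781056? YES
  n = 2023: C(2023, 10) = 309399856285778485315440716; 309399856285778485315440716 < 309485009821345068724781056? YES
  n = 2024: C(2024, 10) = 310936101848269937576192656; 310936101848269937576192656 < 309485009821345068724781056? NO
  n = 2025: C(2025, 10) = 312479209053472269772600560; 312479209053472269772600560 < 309485009821345068724781056? NO
  n = 2026: C(2026, 10) = 314029205130126398094885285; 314029205130126398094885285 < 309485009821345068724781056? NO
The largest n with C(n, 10) < 309485009821345068724781056 is n = 2023 (where E[X] = 77349964071444621328860179/77371252455336267181195264 ≈ 0.9997249). Hence R_4(10) > 2023, i.e. R_4(10) ≥ 2024.

Largest n = 2023; hence R_4(10) > 2023.


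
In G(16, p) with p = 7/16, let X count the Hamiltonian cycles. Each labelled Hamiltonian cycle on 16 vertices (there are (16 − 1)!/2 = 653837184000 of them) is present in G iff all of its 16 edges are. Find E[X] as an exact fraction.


K_16 has (16 − 1)!/2 = 653837184000 labelled Hamiltonian cycles.
For each such Hamiltonian cycle H, let X_H = 1 if all 16 edges of H are present in G. Then P[X_H = 1] = p^{16} = (7/16)^{16} = 33232930569601/18446744073709551616.
By linearity: E[X] = Σ_H E[X_H] = 653837184000 · p^{16} = 653837184000 · 33232930569601/18446744073709551616 = 21219654042671322112875/18014398509481984.
Numerically: E[X] ≈ 1.1779e+06.

E[X] = 653837184000 · (7/16)^{16} = 21219654042671322112875/18014398509481984 ≈ 1.1779e+06.


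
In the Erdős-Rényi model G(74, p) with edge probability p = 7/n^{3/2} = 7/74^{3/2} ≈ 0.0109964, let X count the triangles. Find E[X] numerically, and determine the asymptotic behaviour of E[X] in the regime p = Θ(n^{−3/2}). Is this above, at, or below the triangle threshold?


Number of potential triangles: C(74, 3) = 64824.
Each occurs with probability p³ ≈ (0.0109964)³ ≈ 1.32969300e-06.
By linearity: E[X] = C(74, 3)·p³ ≈ 64824 · 1.32969300e-06 ≈ 0.086196.
Since α = 3/2 > 1, p = c/n^{3/2} = o(1/n) is below the triangle threshold p ~ 1/n. Asymptotically E[X] ~ (c³/6)·n^{3(1−α)} = (7³/6)·n^{-1.5} → 0, so by Markov's inequality G has no triangles w.h.p.

E[X] ≈ 0.086196; in regime p = Θ(1/n^{3/2}) E[X] tends to 0 (below the triangle threshold p ~ 1/n).


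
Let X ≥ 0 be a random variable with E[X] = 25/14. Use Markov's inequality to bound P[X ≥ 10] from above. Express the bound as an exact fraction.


μ = E[X] = 25/14, a = 10.
Markov: P[X ≥ 10] ≤ μ/a = (25/14)/10 = 5/28.
Numerically: ≈ 0.17857.
(Since a = 10 > μ = 1.78571, the bound 5/28 is < 1 and informative.)

P[X ≥ 10] ≤ 5/28 ≈ 0.17857.


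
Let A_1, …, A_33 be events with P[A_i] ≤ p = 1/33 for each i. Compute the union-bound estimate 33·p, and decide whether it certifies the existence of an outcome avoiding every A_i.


Union bound: P[∪_{i=1}^{33} A_i] ≤ Σ_i P[A_i] ≤ 33·p = 33·(1/33) = 1.
Numerically: 1 ≈ 1.000.
Is 1 < 1? NO.
Since the bound 1 is ≥ 1, the union bound is uninformative here; it does NOT by itself certify existence.

33·p = 1 ≈ 1.000; existence NOT certified by the union bound.


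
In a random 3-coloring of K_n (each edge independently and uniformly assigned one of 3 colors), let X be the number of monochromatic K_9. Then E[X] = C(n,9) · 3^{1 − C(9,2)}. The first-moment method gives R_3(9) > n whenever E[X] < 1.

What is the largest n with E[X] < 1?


We need C(n, 9) · 3^{1 − 36} < 1, i.e. C(n, 9) < 3^{36 − 1} = 50031545098999707.
Check values of n near the boundary:
  n = 296: C(296, 9) = 42513789098994080; 42513789098994080 < 50031545098999707? YES
  n = 297: C(297, 9) = 43842345008337645; 43842345008337645 < 50031545098999707? YES
  n = 298: C(298, 9) = 45207677551849890; 45207677551849890 < 50031545098999707? YES
  n = 299: C(299, 9) = 46610674441390059; 46610674441390059 < 50031545098999707? YES
  n = 300: C(300, 9) = 48052241692154700; 48052241692154700 < 50031545098999707? YES
  n = 301: C(301, 9) = 49533303936090975; 49533303936090975 < 50031545098999707? YES
  n = 302: C(302, 9) = 51054804739588650; 51054804739588650 < 50031545098999707? NO
  n = 303: C(303, 9) = 52617706925494425; 52617706925494425 < 50031545098999707? NO
  n = 304: C(304, 9) = 54222992899492560; 54222992899492560 < 50031545098999707? NO
The largest n with C(n, 9) < 50031545098999707 is n = 301 (where E[X] = 16511101312030325/16677181699666569 ≈ 0.9900415). Hence R_3(9) > 301, i.e. R_3(9) ≥ 302.

Largest n = 301; hence R_3(9) > 301.


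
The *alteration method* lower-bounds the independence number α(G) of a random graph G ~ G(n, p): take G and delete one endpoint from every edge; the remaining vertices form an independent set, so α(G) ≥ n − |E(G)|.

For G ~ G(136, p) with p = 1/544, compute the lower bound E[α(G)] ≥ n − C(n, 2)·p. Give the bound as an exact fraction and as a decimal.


E[|E(G)|] = C(136, 2)·p = 9180 · (1/544) = 135/8.
E[α(G)] ≥ n − E[|E(G)|] = 136 − 135/8 = 953/8.
Numerically: ≈ 119.12500.
(This is only a lower bound; the true E[α(G)] may be larger.)

E[α(G)] ≥ 953/8 ≈ 119.12500.


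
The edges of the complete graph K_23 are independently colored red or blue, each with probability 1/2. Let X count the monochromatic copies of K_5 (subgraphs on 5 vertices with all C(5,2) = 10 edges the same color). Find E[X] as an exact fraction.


Let X = Σ_S X_S over the C(23, 5) = 33649 subsets S of size 5, where X_S = 1 if the K_5 on S is monochromatic.
For a fixed S, the K_5 on S has C(5, 2) = 10 edges. P[all 10 edges red] = (1/2)^10, and likewise for blue, so P[monochromatic] = 2·(1/2)^10 = 2^{1 − 10} = 1/512.
Summing: E[X] = C(23, 5) · 2^{1 − 10} = 33649 · 1/512 = 33649/512.
Numerically: E[X] ≈ 65.72070.

E[X] = C(23,5)·2^(1−C(5,2)) = 33649/512 ≈ 65.72070.


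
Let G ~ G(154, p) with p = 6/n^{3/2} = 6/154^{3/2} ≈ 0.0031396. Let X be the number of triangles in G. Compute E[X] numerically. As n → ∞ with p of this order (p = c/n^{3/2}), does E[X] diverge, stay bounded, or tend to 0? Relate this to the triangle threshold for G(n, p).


Number of potential triangles: C(154, 3) = 596904.
Each occurs with probability p³ ≈ (0.0031396)³ ≈ 3.0946427e-08.
By linearity: E[X] = C(154, 3)·p³ ≈ 596904 · 3.0946427e-08 ≈ 0.01847.
Since α = 3/2 > 1, p = c/n^{3/2} = o(1/n) is below the triangle threshold p ~ 1/n. Asymptotically E[X] ~ (c³/6)·n^{3(1−α)} = (6³/6)·n^{-1.5} → 0, so by Markov's inequality G has no triangles w.h.p.

E[X] ≈ 0.01847; in regime p = Θ(1/n^{3/2}) E[X] tends to 0 (below the triangle threshold p ~ 1/n).


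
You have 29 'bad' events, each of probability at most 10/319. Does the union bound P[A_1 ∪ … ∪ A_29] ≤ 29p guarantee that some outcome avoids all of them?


Union bound: P[∪_{i=1}^{29} A_i] ≤ Σ_i P[A_i] ≤ 29·p = 29·(10/319) = 10/11.
Numerically: 10/11 ≈ 0.90909.
Is 10/11 < 1? YES.
Since P[∪ A_i] ≤ 10/11 < 1, the complement has P[∩ A_i^c] ≥ 1 − 10/11 = 1/11 > 0, so some outcome avoids every A_i.

29·p = 10/11 ≈ 0.90909; existence CERTIFIED by the union bound.


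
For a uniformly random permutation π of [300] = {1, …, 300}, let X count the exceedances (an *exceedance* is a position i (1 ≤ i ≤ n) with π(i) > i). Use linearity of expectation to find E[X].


Write X = Σ_{i=1}^{300} X_i, where X_i = 1_{π(i) > i}.
For each fixed i, π(i) is uniform over {1, …, 300} (marginal of a uniform permutation), so P[π(i) > i] = (n − i)/n. Summing: Σ_{i=1}^{300} (n − i)/n = (0 + 1 + … + 299)/300 = 300(300 − 1)/(2·300) = (300 − 1)/2.
Hence E[X] = Σ_{i=1}^{300} (300 − i)/300 = 299/2 ≈ 149.500000.

E[X] = 299/2 = 149.500000.


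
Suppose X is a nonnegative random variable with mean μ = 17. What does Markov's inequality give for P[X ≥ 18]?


μ = E[X] = 17, a = 18.
Markov: P[X ≥ 18] ≤ μ/a = (17)/18 = 17/18.
Numerically: ≈ 0.9444.
(Since a = 18 > μ = 17.0000, the bound 17/18 is < 1 and informative.)

P[X ≥ 18] ≤ 17/18 ≈ 0.9444.


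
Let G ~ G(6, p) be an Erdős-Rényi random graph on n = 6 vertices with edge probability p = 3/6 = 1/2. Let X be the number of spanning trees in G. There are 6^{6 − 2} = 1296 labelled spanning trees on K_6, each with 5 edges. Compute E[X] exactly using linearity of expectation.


K_6 has 6^{6 − 2} = 1296 labelled spanning trees.
For each such spanning tree H, let X_H = 1 if all 5 edges of H are present in G. Then P[X_H = 1] = p^{5} = (1/2)^{5} = 1/32.
By linearity of expectation: E[X] = Σ_H E[X_H] = 1296 · p^{5} = 1296 · 1/32 = 81/2.
Numerically: E[X] ≈ 40.5.

E[X] = 1296 · (1/2)^{5} = 81/2 ≈ 40.5.


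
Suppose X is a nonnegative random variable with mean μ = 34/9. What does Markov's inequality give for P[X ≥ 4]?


μ = E[X] = 34/9, a = 4.
Markov: P[X ≥ 4] ≤ μ/a = (34/9)/4 = 17/18.
Numerically: ≈ 0.94444.
(Since a = 4 > μ = 3.77778, the bound 17/18 is < 1 and informative.)

P[X ≥ 4] ≤ 17/18 ≈ 0.94444.


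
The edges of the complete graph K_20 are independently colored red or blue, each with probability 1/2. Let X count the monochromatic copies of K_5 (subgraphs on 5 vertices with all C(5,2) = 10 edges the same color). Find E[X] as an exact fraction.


Let X = Σ_S X_S over the C(20, 5) = 15504 subsets S of size 5, where X_S = 1 if the K_5 on S is monochromatic.
For a fixed S, the K_5 on S has C(5, 2) = 10 edges. P[all 10 edges red] = (1/2)^10, and likewise for blue, so P[monochromatic] = 2·(1/2)^10 = 2^{1 − 10} = 1/512.
Summing: E[X] = C(20, 5) · 2^{1 − 10} = 15504 · 1/512 = 969/32.
Numerically: E[X] ≈ 30.281250.

E[X] = C(20,5)·2^(1−C(5,2)) = 969/32 ≈ 30.281250.


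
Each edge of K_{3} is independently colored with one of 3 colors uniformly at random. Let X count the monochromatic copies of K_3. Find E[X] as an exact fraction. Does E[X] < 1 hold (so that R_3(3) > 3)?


E[X] = C(3, 3) · 3^{1 − 3} = 1 · 3^{−2} = 1/9.
As a reduced fraction: E[X] = 1/9 ≈ 0.1111111.
Is E[X] < 1? YES.
Since E[X] < 1, there exists a 3-coloring of K_{3} with no monochromatic K_3; hence R_3(3) > 3.

E[X] = 1/9 ≈ 0.1111111; E[X] < 1, so R_3(3) > 3.


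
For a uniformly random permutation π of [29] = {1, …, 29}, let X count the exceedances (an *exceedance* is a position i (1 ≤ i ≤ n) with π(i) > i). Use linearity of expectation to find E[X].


Write X = Σ_{i=1}^{29} X_i, where X_i = 1_{π(i) > i}.
For each fixed i, π(i) is uniform over {1, …, 29} (marginal of a uniform permutation), so P[π(i) > i] = (n − i)/n. Summing: Σ_{i=1}^{29} (n − i)/n = (0 + 1 + … + 28)/29 = 29(29 − 1)/(2·29) = (29 − 1)/2.
Hence E[X] = Σ_{i=1}^{29} (29 − i)/29 = 14 ≈ 14.000.

E[X] = 14 = 14.000.


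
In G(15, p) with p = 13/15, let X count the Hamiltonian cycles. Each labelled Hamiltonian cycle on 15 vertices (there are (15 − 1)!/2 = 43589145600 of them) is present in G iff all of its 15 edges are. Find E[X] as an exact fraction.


K_15 has (15 − 1)!/2 = 43589145600 labelled Hamiltonian cycles.
For each such Hamiltonian cycle H, let X_H = 1 if all 15 edges of H are present in G. Then P[X_H = 1] = p^{15} = (13/15)^{15} = 51185893014090757/437893890380859375.
By linearity of expectation: E[X] = Σ_H E[X_H] = 43589145600 · p^{15} = 43589145600 · 51185893014090757/437893890380859375 = 367267381606127548722176/72081298828125.
Numerically: E[X] ≈ 5.1e+09.

E[X] = 43589145600 · (13/15)^{15} = 367267381606127548722176/72081298828125 ≈ 5.1e+09.
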